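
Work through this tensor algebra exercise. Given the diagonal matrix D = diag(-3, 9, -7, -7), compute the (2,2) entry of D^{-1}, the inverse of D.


For a diagonal matrix, the inverse has entries (D^{-1})_{ii} = 1/d_{ii}.
The diagonal entries are: d_{11} = -3, d_{22} = 9, d_{33} = -7, d_{44} = -7
We need (D^{-1})_{22} = 1/d_{22} = 1/9 = 1/9

1/9


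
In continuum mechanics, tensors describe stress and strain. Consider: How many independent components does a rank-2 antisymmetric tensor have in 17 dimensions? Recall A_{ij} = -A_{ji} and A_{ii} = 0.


An antisymmetric rank-2 tensor satisfies A_{ij} = -A_{ji}, so diagonal entries are zero.
The independent components are the upper-triangular entries: C(n, 2) = n(n-1)/2.
n = 17
C(17, 2) = 17 * 16 / 2 = 272 / 2 = 136

136


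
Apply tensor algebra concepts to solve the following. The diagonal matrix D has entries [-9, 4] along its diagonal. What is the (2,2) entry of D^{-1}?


For a diagonal matrix, the inverse has entries (D^{-1})_{ii} = 1/d_{ii}.
The diagonal entries are: d_{11} = -9, d_{22} = 4
We need (D^{-1})_{22} = 1/d_{22} = 1/4 = 1/4

1/4


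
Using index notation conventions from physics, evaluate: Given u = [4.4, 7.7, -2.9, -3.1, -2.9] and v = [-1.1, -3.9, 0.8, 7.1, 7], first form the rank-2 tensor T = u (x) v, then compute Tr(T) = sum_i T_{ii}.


The outer product gives T_{ij} = u_i v_j.
The trace (contraction) is Tr(T) = sum_i T_{ii} = sum_i u_i v_i.
Diagonal entries:
T_{11} = u_1 * v_1 = 4.4 * -1.1 = -4.84
T_{22} = u_2 * v_2 = 7.7 * -3.9 = -30.03
T_{33} = u_3 * v_3 = -2.9 * 0.8 = -2.32
T_{44} = u_4 * v_4 = -3.1 * 7.1 = -22.01
T_{55} = u_5 * v_5 = -2.9 * 7 = -20.3
Tr(T) = -4.84 + -30.03 + -2.32 + -22.01 + -20.3 = -79.5

-79.5


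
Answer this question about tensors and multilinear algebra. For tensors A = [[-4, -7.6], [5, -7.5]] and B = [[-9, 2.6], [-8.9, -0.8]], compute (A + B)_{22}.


Tensor addition is component-wise: (A + B)_{ij} = A_{ij} + B_{ij}.
A_{22} = -7.5
B_{22} = -0.8
(A + B)_{22} = -7.5 + -0.8 = -8.3

-8.3


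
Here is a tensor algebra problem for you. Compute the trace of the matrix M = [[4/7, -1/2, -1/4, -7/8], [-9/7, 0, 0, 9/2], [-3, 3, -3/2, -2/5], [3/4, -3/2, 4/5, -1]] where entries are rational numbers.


The trace is the sum of diagonal entries.
Diagonal: M[1,1] = 4/7, M[2,2] = 0, M[3,3] = -3/2, M[4,4] = -1
Tr(M) = 4/7 + 0 + -3/2 + -1
Computing step by step:
After adding M[1,1]: 4/7
After adding M[2,2]: 4/7
After adding M[3,3]: -13/14
After adding M[4,4]: -27/14
Tr(M) = -27/14

-27/14


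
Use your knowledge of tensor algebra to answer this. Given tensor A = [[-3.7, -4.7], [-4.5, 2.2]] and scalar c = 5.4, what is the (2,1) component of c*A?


Scalar multiplication: (cA)_{ij} = c * A_{ij}.
c = 5.4
A_{21} = -4.5
(cA)_{21} = 5.4 * -4.5 = -24.3

-24.3


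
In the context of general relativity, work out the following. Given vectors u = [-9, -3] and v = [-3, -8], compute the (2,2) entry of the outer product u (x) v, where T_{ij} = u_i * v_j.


The outer product entry T_{ij} = u_i * v_j.
We need i=2, j=2.
u_2 = -3, v_2 = -8
T_{2,2} = -3 * -8 = 24

24


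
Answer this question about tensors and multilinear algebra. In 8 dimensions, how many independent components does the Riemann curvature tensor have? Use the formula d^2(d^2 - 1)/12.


The Riemann tensor in d dimensions has d^2(d^2 - 1)/12 independent components.
d = 8, so d^2 = 64
d^2 - 1 = 63
d^2(d^2 - 1) = 64 * 63 = 4032
Divide by 12: 4032 / 12 = 336

336


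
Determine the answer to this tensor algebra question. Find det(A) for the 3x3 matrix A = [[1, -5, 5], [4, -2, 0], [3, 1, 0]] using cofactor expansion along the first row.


Expanding along the first row, det(A) = a11*M_11 - a12*M_12 + a13*M_13, where M_1j is the (1,j) minor.
Minor M_11 = -2*0 - 0*1 = 0
Minor M_12 = 4*0 - 0*3 = 0
Minor M_13 = 4*1 - -2*3 = 10
det = 1*(0) - -5*(0) + 5*(10)
    = 0 - 0 + 50
    = 50

50


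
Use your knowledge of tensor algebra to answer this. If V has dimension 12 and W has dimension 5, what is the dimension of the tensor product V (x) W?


The dimension of a tensor product is the product of dimensions.
dim(V) = 12, dim(W) = 5
dim(V (x) W) = 12 * 5 = 60

60


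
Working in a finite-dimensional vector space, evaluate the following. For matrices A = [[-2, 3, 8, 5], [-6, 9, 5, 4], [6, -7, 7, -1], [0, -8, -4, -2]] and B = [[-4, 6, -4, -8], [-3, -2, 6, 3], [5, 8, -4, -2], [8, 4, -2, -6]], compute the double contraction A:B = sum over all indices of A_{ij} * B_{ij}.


A:B = sum over all i,j of A_{ij} * B_{ij}.
Row 1: -2*-4=8, 3*6=18, 8*-4=-32, 5*-8=-40 => row sum = -46
Row 2: -6*-3=18, 9*-2=-18, 5*6=30, 4*3=12 => row sum = 42
Row 3: 6*5=30, -7*8=-56, 7*-4=-28, -1*-2=2 => row sum = -52
Row 4: 0*8=0, -8*4=-32, -4*-2=8, -2*-6=12 => row sum = -12
Total = -46 + 42 + -52 + -12 = -68

-68


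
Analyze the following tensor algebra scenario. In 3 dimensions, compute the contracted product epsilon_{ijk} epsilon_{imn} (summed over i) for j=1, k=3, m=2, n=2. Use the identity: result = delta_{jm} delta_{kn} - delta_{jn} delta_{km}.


Using the identity: epsilon_{ijk} epsilon_{imn} = delta_{jm} delta_{kn} - delta_{jn} delta_{km}.
delta_{12} = 0
delta_{32} = 0
delta_{12} = 0
delta_{32} = 0
Result = 0 * 0 - 0 * 0 = 0 - 0 = 0

0


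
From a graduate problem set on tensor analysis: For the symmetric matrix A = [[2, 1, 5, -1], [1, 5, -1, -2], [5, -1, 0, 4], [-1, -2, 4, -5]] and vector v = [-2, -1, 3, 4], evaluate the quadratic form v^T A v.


First compute Av:
(Av)_1 = 2*-2 + 1*-1 + 5*3 + -1*4 = 6
(Av)_2 = 1*-2 + 5*-1 + -1*3 + -2*4 = -18
(Av)_3 = 5*-2 + -1*-1 + 0*3 + 4*4 = 7
(Av)_4 = -1*-2 + -2*-1 + 4*3 + -5*4 = -4
Av = [6, -18, 7, -4]
Then v^T (Av) = -2*6 + -1*-18 + 3*7 + 4*-4
= -12 + 18 + 21 + -16 = 11

11


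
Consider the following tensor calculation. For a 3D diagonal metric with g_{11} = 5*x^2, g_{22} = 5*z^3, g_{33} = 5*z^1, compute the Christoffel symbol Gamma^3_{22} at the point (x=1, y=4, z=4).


For a diagonal metric, Gamma^k_{ij} = (1/2) g^{kk} (dg_{ik}/dx_j + dg_{jk}/dx_i - dg_{ij}/dx_k).
The metric is diagonal, so g_{ab} = 0 for a != b.
At the given point: g_{11} = 5, g_{22} = 320, g_{33} = 20
g^{33} = 1/20
dg_{23}/dx_2 = 0 (off-diagonal)
dg_{23}/dx_2 = 0 (off-diagonal)
dg_{22}/dx_3 = dg_{22}/dx_3 = 240
Numerator = 0 + 0 - 240 = -240
Gamma^3_{22} = -240 / (2 * 20) = -6

-6


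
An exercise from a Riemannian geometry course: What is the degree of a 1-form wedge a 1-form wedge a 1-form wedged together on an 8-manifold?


The degree of a wedge product is the sum of the degrees of the individual forms.
Degrees: 1, 1, 1
Total degree = 1 + 1 + 1 = 3

3


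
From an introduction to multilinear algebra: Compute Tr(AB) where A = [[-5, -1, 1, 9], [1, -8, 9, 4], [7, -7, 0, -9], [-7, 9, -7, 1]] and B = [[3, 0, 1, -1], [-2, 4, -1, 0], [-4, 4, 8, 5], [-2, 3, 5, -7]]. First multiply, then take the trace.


Tr(AB) = sum_i (AB)_{ii} where (AB)_{ii} = sum_k A_{ik} B_{ki}.
(AB)_{11} = -5*3 + -1*-2 + 1*-4 + 9*-2 = -35
(AB)_{22} = 1*0 + -8*4 + 9*4 + 4*3 = 16
(AB)_{33} = 7*1 + -7*-1 + 0*8 + -9*5 = -31
(AB)_{44} = -7*-1 + 9*0 + -7*5 + 1*-7 = -35
Tr(AB) = -35 + 16 + -31 + -35 = -85

-85


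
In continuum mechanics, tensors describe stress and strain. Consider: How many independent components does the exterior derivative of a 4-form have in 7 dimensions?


The exterior derivative of a p-form is a (p+1)-form.
Its number of independent components is C(n, p+1).
n = 7, p+1 = 5
C(7, 5) = 21

21


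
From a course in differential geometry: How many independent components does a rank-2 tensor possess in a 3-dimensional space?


The number of components of a rank-r tensor in d dimensions is d^r.
Here d = 3 and r = 2.
3^2 = 9

9


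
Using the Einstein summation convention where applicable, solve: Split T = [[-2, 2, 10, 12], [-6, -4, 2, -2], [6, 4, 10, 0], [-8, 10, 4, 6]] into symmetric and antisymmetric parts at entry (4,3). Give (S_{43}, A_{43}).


T_{43} = 4
T_{34} = 0
S_{43} = (4 + 0)/2 = 4/2 = 2
A_{43} = (4 - 0)/2 = 4/2 = 2
Check: S + A = 2 + 2 = 4 = T_{43}.

(2, 2)


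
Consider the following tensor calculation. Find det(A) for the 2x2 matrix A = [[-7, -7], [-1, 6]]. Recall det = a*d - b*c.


For a 2x2 matrix [[a, b], [c, d]], det = a*d - b*c.
a = -7, b = -7, c = -1, d = 6
a*d = -7 * 6 = -42
b*c = -7 * -1 = 7
det = -42 - 7 = -49

-49


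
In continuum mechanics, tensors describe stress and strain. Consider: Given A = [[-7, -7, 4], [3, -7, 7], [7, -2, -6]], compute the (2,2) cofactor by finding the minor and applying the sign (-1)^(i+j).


To find cofactor C_{22}, delete row 2 and column 2.
The resulting 2x2 submatrix is: [[-7, 4], [7, -6]]
Minor M_{22} = -7*-6 - 4*7
  = 42 - 28 = 14
Sign = (-1)^(2+2) = (-1)^4 = 1
Cofactor C_{22} = 1 * 14 = 14

14


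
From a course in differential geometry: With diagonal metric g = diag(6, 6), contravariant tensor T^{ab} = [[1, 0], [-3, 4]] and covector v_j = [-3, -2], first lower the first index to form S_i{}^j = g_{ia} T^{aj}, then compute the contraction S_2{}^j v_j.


Step 1: lower the first index. For a diagonal metric, g_{ia} T^{aj} = g_{ii} T^{ij} (no sum on i).
g_{22} = 6
S_2{}^1 = 6 * T^{21} = 6 * -3 = -18
S_2{}^2 = 6 * T^{22} = 6 * 4 = 24
Step 2: contract S_2{}^j with v_j.
S_2{}^1 * v_1 = -18 * -3 = 54
S_2{}^2 * v_2 = 24 * -2 = -48
Result = 54 + -48 = 6

6


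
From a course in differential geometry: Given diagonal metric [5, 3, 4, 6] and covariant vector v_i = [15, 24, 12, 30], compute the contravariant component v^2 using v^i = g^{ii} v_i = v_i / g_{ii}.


To raise an index with a diagonal metric: v^i = v_i / g_{ii}.
For index 2: v_2 = 24, g_{22} = 3
v^2 = 24 / 3 = 8

8


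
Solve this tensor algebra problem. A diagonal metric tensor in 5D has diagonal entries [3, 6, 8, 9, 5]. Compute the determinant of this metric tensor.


For a diagonal metric, the determinant is the product of diagonal entries.
Diagonal entries: 3, 6, 8, 9, 5
det(g) = 3 * 6 * 8 * 9 * 5 = 6480

6480


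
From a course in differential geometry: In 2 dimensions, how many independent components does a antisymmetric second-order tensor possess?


A antisymmetric rank-2 tensor in d dimensions has d(d-1)/2 independent components.
d = 2
d(d-1)/2 = 2 * 1 / 2 = 2 / 2 = 1

1


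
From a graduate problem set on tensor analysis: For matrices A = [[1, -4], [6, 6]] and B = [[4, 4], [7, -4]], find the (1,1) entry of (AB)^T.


(AB)^T_{ij} = (AB)_{ji} = sum_k A_{jk} B_{ki}.
For i=1, j=1 we need (AB)_{11}:
A_{11} * B_{11} = 1 * 4 = 4
A_{12} * B_{21} = -4 * 7 = -28
Sum = 4 + -28 = -24

-24


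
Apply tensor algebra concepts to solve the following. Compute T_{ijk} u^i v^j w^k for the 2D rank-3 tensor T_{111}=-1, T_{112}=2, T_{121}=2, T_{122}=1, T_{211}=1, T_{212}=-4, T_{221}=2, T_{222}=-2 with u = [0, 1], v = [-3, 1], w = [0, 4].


S = sum over i,j,k of T_{ijk} u_i v_j w_k. Expanding all 8 terms:
T_{111}*u_1*v_1*w_1 = -1*0*-3*0 = 0  (running total: 0)
T_{112}*u_1*v_1*w_2 = 2*0*-3*4 = 0  (running total: 0)
T_{121}*u_1*v_2*w_1 = 2*0*1*0 = 0  (running total: 0)
T_{122}*u_1*v_2*w_2 = 1*0*1*4 = 0  (running total: 0)
T_{211}*u_2*v_1*w_1 = 1*1*-3*0 = 0  (running total: 0)
T_{212}*u_2*v_1*w_2 = -4*1*-3*4 = 48  (running total: 48)
T_{221}*u_2*v_2*w_1 = 2*1*1*0 = 0  (running total: 48)
T_{222}*u_2*v_2*w_2 = -2*1*1*4 = -8  (running total: 40)
S = 40

40


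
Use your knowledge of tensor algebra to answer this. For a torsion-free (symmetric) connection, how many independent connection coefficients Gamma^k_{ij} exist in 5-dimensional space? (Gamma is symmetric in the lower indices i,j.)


Christoffel symbols Gamma^k_{ij} are symmetric in i,j, so there are d * d(d+1)/2 independent symbols.
d = 5
d(d+1)/2 = 5 * 6 / 2 = 15
Total = 5 * 15 = 75

75


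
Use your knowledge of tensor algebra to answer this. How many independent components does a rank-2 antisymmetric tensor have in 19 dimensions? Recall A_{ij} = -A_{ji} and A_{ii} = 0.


An antisymmetric rank-2 tensor satisfies A_{ij} = -A_{ji}, so diagonal entries are zero.
The independent components are the upper-triangular entries: C(n, 2) = n(n-1)/2.
n = 19
C(19, 2) = 19 * 18 / 2 = 342 / 2 = 171

171


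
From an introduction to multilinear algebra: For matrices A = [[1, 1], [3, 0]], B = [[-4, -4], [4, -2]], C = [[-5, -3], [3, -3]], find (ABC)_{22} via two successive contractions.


(ABC)_{22} = sum_m (AB)_{2m} C_{m2}. First compute row 2 of AB.
(AB)_{21} = 3*-4 + 0*4 = -12
(AB)_{22} = 3*-4 + 0*-2 = -12
Now contract with column 2 of C:
(AB)_{21} * C_{12} = -12 * -3 = 36
(AB)_{22} * C_{22} = -12 * -3 = 36
(ABC)_{22} = 36 + 36 = 72

72


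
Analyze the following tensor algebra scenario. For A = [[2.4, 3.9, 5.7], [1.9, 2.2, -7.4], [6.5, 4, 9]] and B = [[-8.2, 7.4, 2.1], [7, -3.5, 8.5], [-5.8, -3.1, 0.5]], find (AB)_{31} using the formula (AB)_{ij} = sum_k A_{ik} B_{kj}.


(AB)_{ij} = sum_k A_{ik} B_{kj}.
For i=3, j=1:
A_{31} * B_{11} = 6.5 * -8.2 = -53.3
A_{32} * B_{21} = 4 * 7 = 28
A_{33} * B_{31} = 9 * -5.8 = -52.2
Sum = -53.3 + 28 + -52.2 = -77.5

-77.5


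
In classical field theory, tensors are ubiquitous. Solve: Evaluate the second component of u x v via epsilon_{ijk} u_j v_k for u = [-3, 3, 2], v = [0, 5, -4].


(u x v)_2 = sum_{j,k} epsilon_{2jk} u_j v_k. Only permutations of (1,2,3) contribute; the two non-zero terms are:
eps_{213} u_1 v_3 = -1 * -3 * -4 = -12
eps_{231} u_3 v_1 = 1 * 2 * 0 = 0
(u x v)_2 = -12

-12


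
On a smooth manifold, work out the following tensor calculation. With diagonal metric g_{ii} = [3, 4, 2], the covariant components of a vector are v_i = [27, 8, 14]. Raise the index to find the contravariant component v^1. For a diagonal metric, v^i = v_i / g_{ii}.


To raise an index with a diagonal metric: v^i = v_i / g_{ii}.
For index 1: v_1 = 27, g_{11} = 3
v^1 = 27 / 3 = 9

9


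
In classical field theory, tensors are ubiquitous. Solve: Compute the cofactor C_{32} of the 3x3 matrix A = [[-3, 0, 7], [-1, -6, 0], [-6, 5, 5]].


To find cofactor C_{32}, delete row 3 and column 2.
The resulting 2x2 submatrix is: [[-3, 7], [-1, 0]]
Minor M_{32} = -3*0 - 7*-1
  = 0 - -7 = 7
Sign = (-1)^(3+2) = (-1)^5 = -1
Cofactor C_{32} = -1 * 7 = -7

-7


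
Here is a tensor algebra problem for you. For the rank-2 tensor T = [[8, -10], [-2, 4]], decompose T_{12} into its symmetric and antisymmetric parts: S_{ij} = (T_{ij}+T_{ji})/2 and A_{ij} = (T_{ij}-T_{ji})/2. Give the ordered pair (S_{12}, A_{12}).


T_{12} = -10
T_{21} = -2
S_{12} = (-10 + -2)/2 = -12/2 = -6
A_{12} = (-10 - -2)/2 = -8/2 = -4
Check: S + A = -6 + -4 = -10 = T_{12}.

(-6, -4)


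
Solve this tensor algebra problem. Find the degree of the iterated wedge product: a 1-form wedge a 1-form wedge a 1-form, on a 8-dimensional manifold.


The degree of a wedge product is the sum of the degrees of the individual forms.
Degrees: 1, 1, 1
Total degree = 1 + 1 + 1 = 3

3


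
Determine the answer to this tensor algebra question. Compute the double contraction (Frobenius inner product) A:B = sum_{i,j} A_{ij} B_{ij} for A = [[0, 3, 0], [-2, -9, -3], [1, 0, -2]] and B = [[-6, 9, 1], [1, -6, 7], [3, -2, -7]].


A:B = sum over all i,j of A_{ij} * B_{ij}.
Row 1: 0*-6=0, 3*9=27, 0*1=0 => row sum = 27
Row 2: -2*1=-2, -9*-6=54, -3*7=-21 => row sum = 31
Row 3: 1*3=3, 0*-2=0, -2*-7=14 => row sum = 17
Total = 27 + 31 + 17 = 75

75


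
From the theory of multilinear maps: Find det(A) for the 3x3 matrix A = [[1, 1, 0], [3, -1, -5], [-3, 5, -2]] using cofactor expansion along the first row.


Expanding along the first row, det(A) = a11*M_11 - a12*M_12 + a13*M_13, where M_1j is the (1,j) minor.
Minor M_11 = -1*-2 - -5*5 = 27
Minor M_12 = 3*-2 - -5*-3 = -21
Minor M_13 = 3*5 - -1*-3 = 12
det = 1*(27) - 1*(-21) + 0*(12)
    = 27 - -21 + 0
    = 48

48


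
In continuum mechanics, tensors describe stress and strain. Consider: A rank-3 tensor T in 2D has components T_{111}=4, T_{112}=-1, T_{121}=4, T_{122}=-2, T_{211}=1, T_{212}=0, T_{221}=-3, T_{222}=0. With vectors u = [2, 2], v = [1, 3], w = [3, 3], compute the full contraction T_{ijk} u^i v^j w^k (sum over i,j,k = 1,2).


S = sum over i,j,k of T_{ijk} u_i v_j w_k. Expanding all 8 terms:
T_{111}*u_1*v_1*w_1 = 4*2*1*3 = 24  (running total: 24)
T_{112}*u_1*v_1*w_2 = -1*2*1*3 = -6  (running total: 18)
T_{121}*u_1*v_2*w_1 = 4*2*3*3 = 72  (running total: 90)
T_{122}*u_1*v_2*w_2 = -2*2*3*3 = -36  (running total: 54)
T_{211}*u_2*v_1*w_1 = 1*2*1*3 = 6  (running total: 60)
T_{212}*u_2*v_1*w_2 = 0*2*1*3 = 0  (running total: 60)
T_{221}*u_2*v_2*w_1 = -3*2*3*3 = -54  (running total: 6)
T_{222}*u_2*v_2*w_2 = 0*2*3*3 = 0  (running total: 6)
S = 6

6


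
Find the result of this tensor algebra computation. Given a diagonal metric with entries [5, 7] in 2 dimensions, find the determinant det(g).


For a diagonal metric, the determinant is the product of diagonal entries.
Diagonal entries: 5, 7
det(g) = 5 * 7 = 35

35


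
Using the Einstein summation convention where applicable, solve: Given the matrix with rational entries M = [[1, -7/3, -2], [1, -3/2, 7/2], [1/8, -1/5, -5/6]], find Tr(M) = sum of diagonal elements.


The trace is the sum of diagonal entries.
Diagonal: M[1,1] = 1, M[2,2] = -3/2, M[3,3] = -5/6
Tr(M) = 1 + -3/2 + -5/6
Computing step by step:
After adding M[1,1]: 1
After adding M[2,2]: -1/2
After adding M[3,3]: -4/3
Tr(M) = -4/3

-4/3


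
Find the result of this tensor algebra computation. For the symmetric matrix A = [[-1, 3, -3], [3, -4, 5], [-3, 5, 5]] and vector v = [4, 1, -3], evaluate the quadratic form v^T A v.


First compute Av:
(Av)_1 = -1*4 + 3*1 + -3*-3 = 8
(Av)_2 = 3*4 + -4*1 + 5*-3 = -7
(Av)_3 = -3*4 + 5*1 + 5*-3 = -22
Av = [8, -7, -22]
Then v^T (Av) = 4*8 + 1*-7 + -3*-22
= 32 + -7 + 66 = 91

91


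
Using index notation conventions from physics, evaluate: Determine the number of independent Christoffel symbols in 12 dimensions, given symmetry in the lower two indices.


Christoffel symbols Gamma^k_{ij} are symmetric in i,j, so there are d * d(d+1)/2 independent symbols.
d = 12
d(d+1)/2 = 12 * 13 / 2 = 78
Total = 12 * 78 = 936

936


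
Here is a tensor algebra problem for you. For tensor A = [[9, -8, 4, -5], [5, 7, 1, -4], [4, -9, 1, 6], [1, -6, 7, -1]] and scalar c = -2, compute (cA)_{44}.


Scalar multiplication: (cA)_{ij} = c * A_{ij}.
c = -2
A_{44} = -1
(cA)_{44} = -2 * -1 = 2

2


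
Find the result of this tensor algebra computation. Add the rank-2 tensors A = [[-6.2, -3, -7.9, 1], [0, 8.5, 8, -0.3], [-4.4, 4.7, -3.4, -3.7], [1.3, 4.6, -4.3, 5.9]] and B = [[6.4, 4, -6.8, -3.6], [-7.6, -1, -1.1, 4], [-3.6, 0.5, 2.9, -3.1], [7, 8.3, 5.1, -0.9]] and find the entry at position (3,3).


Tensor addition is component-wise: (A + B)_{ij} = A_{ij} + B_{ij}.
A_{33} = -3.4
B_{33} = 2.9
(A + B)_{33} = -3.4 + 2.9 = -0.5

-0.5


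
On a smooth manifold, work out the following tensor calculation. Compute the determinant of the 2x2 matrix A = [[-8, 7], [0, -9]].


For a 2x2 matrix [[a, b], [c, d]], det = a*d - b*c.
a = -8, b = 7, c = 0, d = -9
a*d = -8 * -9 = 72
b*c = 7 * 0 = 0
det = 72 - 0 = 72

72


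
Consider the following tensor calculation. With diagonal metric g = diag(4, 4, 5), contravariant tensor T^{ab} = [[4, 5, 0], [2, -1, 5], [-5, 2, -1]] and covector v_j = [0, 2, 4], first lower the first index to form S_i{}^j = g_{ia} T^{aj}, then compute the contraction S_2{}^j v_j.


Step 1: lower the first index. For a diagonal metric, g_{ia} T^{aj} = g_{ii} T^{ij} (no sum on i).
g_{22} = 4
S_2{}^1 = 4 * T^{21} = 4 * 2 = 8
S_2{}^2 = 4 * T^{22} = 4 * -1 = -4
S_2{}^3 = 4 * T^{23} = 4 * 5 = 20
Step 2: contract S_2{}^j with v_j.
S_2{}^1 * v_1 = 8 * 0 = 0
S_2{}^2 * v_2 = -4 * 2 = -8
S_2{}^3 * v_3 = 20 * 4 = 80
Result = 0 + -8 + 80 = 72

72


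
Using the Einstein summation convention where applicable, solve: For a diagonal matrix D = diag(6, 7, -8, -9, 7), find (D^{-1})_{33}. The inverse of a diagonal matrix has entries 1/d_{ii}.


For a diagonal matrix, the inverse has entries (D^{-1})_{ii} = 1/d_{ii}.
The diagonal entries are: d_{11} = 6, d_{22} = 7, d_{33} = -8, d_{44} = -9, d_{55} = 7
We need (D^{-1})_{33} = 1/d_{33} = 1/-8 = -1/8

-1/8


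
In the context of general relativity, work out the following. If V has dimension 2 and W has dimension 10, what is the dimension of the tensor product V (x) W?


The dimension of a tensor product is the product of dimensions.
dim(V) = 2, dim(W) = 10
dim(V (x) W) = 2 * 10 = 20

20


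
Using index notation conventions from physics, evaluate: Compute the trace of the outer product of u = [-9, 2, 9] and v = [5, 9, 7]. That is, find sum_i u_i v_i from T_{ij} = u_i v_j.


The outer product gives T_{ij} = u_i v_j.
The trace (contraction) is Tr(T) = sum_i T_{ii} = sum_i u_i v_i.
Diagonal entries:
T_{11} = u_1 * v_1 = -9 * 5 = -45
T_{22} = u_2 * v_2 = 2 * 9 = 18
T_{33} = u_3 * v_3 = 9 * 7 = 63
Tr(T) = -45 + 18 + 63 = 36

36


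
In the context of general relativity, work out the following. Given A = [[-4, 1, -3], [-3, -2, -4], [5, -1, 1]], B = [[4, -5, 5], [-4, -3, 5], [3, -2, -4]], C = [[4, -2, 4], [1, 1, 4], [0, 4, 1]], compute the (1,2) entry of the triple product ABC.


(ABC)_{12} = sum_m (AB)_{1m} C_{m2}. First compute row 1 of AB.
(AB)_{11} = -4*4 + 1*-4 + -3*3 = -29
(AB)_{12} = -4*-5 + 1*-3 + -3*-2 = 23
(AB)_{13} = -4*5 + 1*5 + -3*-4 = -3
Now contract with column 2 of C:
(AB)_{11} * C_{12} = -29 * -2 = 58
(AB)_{12} * C_{22} = 23 * 1 = 23
(AB)_{13} * C_{32} = -3 * 4 = -12
(ABC)_{12} = 58 + 23 + -12 = 69

69


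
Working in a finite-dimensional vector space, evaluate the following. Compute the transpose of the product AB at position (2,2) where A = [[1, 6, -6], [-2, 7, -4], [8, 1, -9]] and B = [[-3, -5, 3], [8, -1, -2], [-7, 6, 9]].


(AB)^T_{ij} = (AB)_{ji} = sum_k A_{jk} B_{ki}.
For i=2, j=2 we need (AB)_{22}:
A_{21} * B_{12} = -2 * -5 = 10
A_{22} * B_{22} = 7 * -1 = -7
A_{23} * B_{32} = -4 * 6 = -24
Sum = 10 + -7 + -24 = -21

-21


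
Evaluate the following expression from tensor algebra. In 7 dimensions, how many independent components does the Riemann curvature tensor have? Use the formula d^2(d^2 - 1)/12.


The Riemann tensor in d dimensions has d^2(d^2 - 1)/12 independent components.
d = 7, so d^2 = 49
d^2 - 1 = 48
d^2(d^2 - 1) = 49 * 48 = 2352
Divide by 12: 2352 / 12 = 196

196


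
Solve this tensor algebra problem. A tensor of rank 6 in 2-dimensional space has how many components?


The number of components of a rank-r tensor in d dimensions is d^r.
Here d = 2 and r = 6.
2^6 = 64

64


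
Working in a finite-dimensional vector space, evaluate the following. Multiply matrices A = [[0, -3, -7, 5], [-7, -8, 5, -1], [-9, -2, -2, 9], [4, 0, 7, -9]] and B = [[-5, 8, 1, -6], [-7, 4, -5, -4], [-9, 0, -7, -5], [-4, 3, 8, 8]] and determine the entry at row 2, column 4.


(AB)_{ij} = sum_k A_{ik} B_{kj}.
For i=2, j=4:
A_{21} * B_{14} = -7 * -6 = 42
A_{22} * B_{24} = -8 * -4 = 32
A_{23} * B_{34} = 5 * -5 = -25
A_{24} * B_{44} = -1 * 8 = -8
Sum = 42 + 32 + -25 + -8 = 41

41


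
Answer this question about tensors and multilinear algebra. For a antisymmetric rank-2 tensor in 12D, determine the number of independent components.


A antisymmetric rank-2 tensor in d dimensions has d(d-1)/2 independent components.
d = 12
d(d-1)/2 = 12 * 11 / 2 = 132 / 2 = 66

66


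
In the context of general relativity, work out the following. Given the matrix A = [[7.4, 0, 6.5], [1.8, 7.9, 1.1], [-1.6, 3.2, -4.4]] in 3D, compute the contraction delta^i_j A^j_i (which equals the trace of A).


The contraction (trace) of a rank-2 tensor is the sum of its diagonal elements.
Diagonal entries: A[1,1] = 7.4, A[2,2] = 7.9, A[3,3] = -4.4
Tr(A) = 7.4 + 7.9 + -4.4 = 10.9

10.9


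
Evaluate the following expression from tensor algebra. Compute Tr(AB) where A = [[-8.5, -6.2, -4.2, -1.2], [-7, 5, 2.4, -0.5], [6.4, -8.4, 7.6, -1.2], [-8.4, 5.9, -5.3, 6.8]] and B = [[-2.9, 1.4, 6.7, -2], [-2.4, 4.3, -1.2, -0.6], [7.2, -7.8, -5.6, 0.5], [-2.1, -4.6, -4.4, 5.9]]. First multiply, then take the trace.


Tr(AB) = sum_i (AB)_{ii} where (AB)_{ii} = sum_k A_{ik} B_{ki}.
(AB)_{11} = -8.5*-2.9 + -6.2*-2.4 + -4.2*7.2 + -1.2*-2.1 = 11.81
(AB)_{22} = -7*1.4 + 5*4.3 + 2.4*-7.8 + -0.5*-4.6 = -4.72
(AB)_{33} = 6.4*6.7 + -8.4*-1.2 + 7.6*-5.6 + -1.2*-4.4 = 15.68
(AB)_{44} = -8.4*-2 + 5.9*-0.6 + -5.3*0.5 + 6.8*5.9 = 50.73
Tr(AB) = 11.81 + -4.72 + 15.68 + 50.73 = 73.5

73.5


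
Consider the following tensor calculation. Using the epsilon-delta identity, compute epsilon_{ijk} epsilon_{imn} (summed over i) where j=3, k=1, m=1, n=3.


Using the identity: epsilon_{ijk} epsilon_{imn} = delta_{jm} delta_{kn} - delta_{jn} delta_{km}.
delta_{31} = 0
delta_{13} = 0
delta_{33} = 1
delta_{11} = 1
Result = 0 * 0 - 1 * 1 = 0 - 1 = -1

-1


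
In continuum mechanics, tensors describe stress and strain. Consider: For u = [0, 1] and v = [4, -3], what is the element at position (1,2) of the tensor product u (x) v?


The outer product entry T_{ij} = u_i * v_j.
We need i=1, j=2.
u_1 = 0, v_2 = -3
T_{1,2} = 0 * -3 = 0

0


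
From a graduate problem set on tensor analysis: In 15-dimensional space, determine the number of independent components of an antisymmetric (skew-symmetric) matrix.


An antisymmetric rank-2 tensor satisfies A_{ij} = -A_{ji}, so diagonal entries are zero.
The independent components are the upper-triangular entries: C(n, 2) = n(n-1)/2.
n = 15
C(15, 2) = 15 * 14 / 2 = 210 / 2 = 105

105


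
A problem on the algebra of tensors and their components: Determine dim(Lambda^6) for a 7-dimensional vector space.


The dimension of the space of p-forms on an n-dimensional space is C(n, p).
n = 7, p = 6
C(7, 6) = 7! / (6! * 1!) = 7

7


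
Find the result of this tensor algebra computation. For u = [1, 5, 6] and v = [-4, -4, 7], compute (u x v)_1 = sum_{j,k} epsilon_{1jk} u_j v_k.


(u x v)_1 = sum_{j,k} epsilon_{1jk} u_j v_k. Only permutations of (1,2,3) contribute; the two non-zero terms are:
eps_{123} u_2 v_3 = 1 * 5 * 7 = 35
eps_{132} u_3 v_2 = -1 * 6 * -4 = 24
(u x v)_1 = 59

59


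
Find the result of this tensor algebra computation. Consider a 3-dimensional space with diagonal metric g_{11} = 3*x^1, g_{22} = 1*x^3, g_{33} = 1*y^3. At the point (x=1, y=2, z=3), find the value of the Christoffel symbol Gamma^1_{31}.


For a diagonal metric, Gamma^k_{ij} = (1/2) g^{kk} (dg_{ik}/dx_j + dg_{jk}/dx_i - dg_{ij}/dx_k).
The metric is diagonal, so g_{ab} = 0 for a != b.
At the given point: g_{11} = 3, g_{22} = 1, g_{33} = 8
g^{11} = 1/3
dg_{31}/dx_1 = 0 (off-diagonal)
dg_{11}/dx_3 = dg_{11}/dx_3 = 0
dg_{31}/dx_1 = 0 (off-diagonal)
Numerator = 0 + 0 - 0 = 0
Gamma^1_{31} = 0 / (2 * 3) = 0

0


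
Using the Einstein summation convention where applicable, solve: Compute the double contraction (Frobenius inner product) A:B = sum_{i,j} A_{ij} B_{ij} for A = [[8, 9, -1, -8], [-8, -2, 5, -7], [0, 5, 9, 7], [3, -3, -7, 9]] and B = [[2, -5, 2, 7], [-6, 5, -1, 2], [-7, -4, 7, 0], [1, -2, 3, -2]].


A:B = sum over all i,j of A_{ij} * B_{ij}.
Row 1: 8*2=16, 9*-5=-45, -1*2=-2, -8*7=-56 => row sum = -87
Row 2: -8*-6=48, -2*5=-10, 5*-1=-5, -7*2=-14 => row sum = 19
Row 3: 0*-7=0, 5*-4=-20, 9*7=63, 7*0=0 => row sum = 43
Row 4: 3*1=3, -3*-2=6, -7*3=-21, 9*-2=-18 => row sum = -30
Total = -87 + 19 + 43 + -30 = -55

-55


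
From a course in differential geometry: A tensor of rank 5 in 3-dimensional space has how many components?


The number of components of a rank-r tensor in d dimensions is d^r.
Here d = 3 and r = 5.
3^5 = 243

243


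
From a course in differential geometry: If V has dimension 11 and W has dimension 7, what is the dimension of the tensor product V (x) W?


The dimension of a tensor product is the product of dimensions.
dim(V) = 11, dim(W) = 7
dim(V (x) W) = 11 * 7 = 77

77


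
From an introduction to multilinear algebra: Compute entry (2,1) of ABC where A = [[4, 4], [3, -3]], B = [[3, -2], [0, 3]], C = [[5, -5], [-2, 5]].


(ABC)_{21} = sum_m (AB)_{2m} C_{m1}. First compute row 2 of AB.
(AB)_{21} = 3*3 + -3*0 = 9
(AB)_{22} = 3*-2 + -3*3 = -15
Now contract with column 1 of C:
(AB)_{21} * C_{11} = 9 * 5 = 45
(AB)_{22} * C_{21} = -15 * -2 = 30
(ABC)_{21} = 45 + 30 = 75

75


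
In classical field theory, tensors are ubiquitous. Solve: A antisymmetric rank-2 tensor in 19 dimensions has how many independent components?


A antisymmetric rank-2 tensor in d dimensions has d(d-1)/2 independent components.
d = 19
d(d-1)/2 = 19 * 18 / 2 = 342 / 2 = 171

171


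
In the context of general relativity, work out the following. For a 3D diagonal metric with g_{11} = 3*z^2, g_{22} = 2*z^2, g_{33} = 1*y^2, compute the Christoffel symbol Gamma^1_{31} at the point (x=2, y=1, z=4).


For a diagonal metric, Gamma^k_{ij} = (1/2) g^{kk} (dg_{ik}/dx_j + dg_{jk}/dx_i - dg_{ij}/dx_k).
The metric is diagonal, so g_{ab} = 0 for a != b.
At the given point: g_{11} = 48, g_{22} = 32, g_{33} = 1
g^{11} = 1/48
dg_{31}/dx_1 = 0 (off-diagonal)
dg_{11}/dx_3 = dg_{11}/dx_3 = 24
dg_{31}/dx_1 = 0 (off-diagonal)
Numerator = 0 + 24 - 0 = 24
Gamma^1_{31} = 24 / (2 * 48) = 1/4

1/4


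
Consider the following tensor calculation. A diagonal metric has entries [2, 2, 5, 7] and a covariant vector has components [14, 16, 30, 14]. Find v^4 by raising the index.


To raise an index with a diagonal metric: v^i = v_i / g_{ii}.
For index 4: v_4 = 14, g_{44} = 7
v^4 = 14 / 7 = 2

2


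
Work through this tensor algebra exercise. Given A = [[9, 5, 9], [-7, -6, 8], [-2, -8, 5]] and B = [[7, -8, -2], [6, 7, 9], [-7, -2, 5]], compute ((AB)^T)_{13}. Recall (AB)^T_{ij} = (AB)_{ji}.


(AB)^T_{ij} = (AB)_{ji} = sum_k A_{jk} B_{ki}.
For i=1, j=3 we need (AB)_{31}:
A_{31} * B_{11} = -2 * 7 = -14
A_{32} * B_{21} = -8 * 6 = -48
A_{33} * B_{31} = 5 * -7 = -35
Sum = -14 + -48 + -35 = -97

-97


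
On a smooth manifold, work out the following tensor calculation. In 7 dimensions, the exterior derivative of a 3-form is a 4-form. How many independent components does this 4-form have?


The exterior derivative of a p-form is a (p+1)-form.
Its number of independent components is C(n, p+1).
n = 7, p+1 = 4
C(7, 4) = 35

35


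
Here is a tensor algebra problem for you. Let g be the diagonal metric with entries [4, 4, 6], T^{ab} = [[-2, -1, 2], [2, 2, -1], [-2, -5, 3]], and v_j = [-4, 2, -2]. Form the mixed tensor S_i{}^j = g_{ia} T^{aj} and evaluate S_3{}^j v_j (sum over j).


Step 1: lower the first index. For a diagonal metric, g_{ia} T^{aj} = g_{ii} T^{ij} (no sum on i).
g_{33} = 6
S_3{}^1 = 6 * T^{31} = 6 * -2 = -12
S_3{}^2 = 6 * T^{32} = 6 * -5 = -30
S_3{}^3 = 6 * T^{33} = 6 * 3 = 18
Step 2: contract S_3{}^j with v_j.
S_3{}^1 * v_1 = -12 * -4 = 48
S_3{}^2 * v_2 = -30 * 2 = -60
S_3{}^3 * v_3 = 18 * -2 = -36
Result = 48 + -60 + -36 = -48

-48


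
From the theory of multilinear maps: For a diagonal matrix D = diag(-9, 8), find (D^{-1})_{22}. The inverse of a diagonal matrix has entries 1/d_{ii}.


For a diagonal matrix, the inverse has entries (D^{-1})_{ii} = 1/d_{ii}.
The diagonal entries are: d_{11} = -9, d_{22} = 8
We need (D^{-1})_{22} = 1/d_{22} = 1/8 = 1/8

1/8


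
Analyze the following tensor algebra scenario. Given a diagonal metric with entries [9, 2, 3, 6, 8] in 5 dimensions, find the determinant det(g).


For a diagonal metric, the determinant is the product of diagonal entries.
Diagonal entries: 9, 2, 3, 6, 8
det(g) = 9 * 2 * 3 * 6 * 8 = 2592

2592


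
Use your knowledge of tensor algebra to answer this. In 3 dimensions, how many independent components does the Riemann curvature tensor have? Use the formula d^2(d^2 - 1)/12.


The Riemann tensor in d dimensions has d^2(d^2 - 1)/12 independent components.
d = 3, so d^2 = 9
d^2 - 1 = 8
d^2(d^2 - 1) = 9 * 8 = 72
Divide by 12: 72 / 12 = 6

6


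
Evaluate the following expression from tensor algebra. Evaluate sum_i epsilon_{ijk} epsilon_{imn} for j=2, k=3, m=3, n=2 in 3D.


Using the identity: epsilon_{ijk} epsilon_{imn} = delta_{jm} delta_{kn} - delta_{jn} delta_{km}.
delta_{23} = 0
delta_{32} = 0
delta_{22} = 1
delta_{33} = 1
Result = 0 * 0 - 1 * 1 = 0 - 1 = -1

-1


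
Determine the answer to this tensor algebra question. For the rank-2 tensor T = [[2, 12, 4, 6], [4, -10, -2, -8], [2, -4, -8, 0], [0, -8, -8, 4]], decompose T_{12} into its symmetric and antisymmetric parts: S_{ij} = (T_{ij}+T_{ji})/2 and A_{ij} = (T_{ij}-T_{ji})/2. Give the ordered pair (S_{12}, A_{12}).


T_{12} = 12
T_{21} = 4
S_{12} = (12 + 4)/2 = 16/2 = 8
A_{12} = (12 - 4)/2 = 8/2 = 4
Check: S + A = 8 + 4 = 12 = T_{12}.

(8, 4)


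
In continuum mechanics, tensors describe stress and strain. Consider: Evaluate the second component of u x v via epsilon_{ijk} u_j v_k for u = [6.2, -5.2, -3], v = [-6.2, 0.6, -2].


(u x v)_2 = sum_{j,k} epsilon_{2jk} u_j v_k. Only permutations of (1,2,3) contribute; the two non-zero terms are:
eps_{213} u_1 v_3 = -1 * 6.2 * -2 = 12.4
eps_{231} u_3 v_1 = 1 * -3 * -6.2 = 18.6
(u x v)_2 = 31

31


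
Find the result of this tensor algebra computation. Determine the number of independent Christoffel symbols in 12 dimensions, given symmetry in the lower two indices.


Christoffel symbols Gamma^k_{ij} are symmetric in i,j, so there are d * d(d+1)/2 independent symbols.
d = 12
d(d+1)/2 = 12 * 13 / 2 = 78
Total = 12 * 78 = 936

936


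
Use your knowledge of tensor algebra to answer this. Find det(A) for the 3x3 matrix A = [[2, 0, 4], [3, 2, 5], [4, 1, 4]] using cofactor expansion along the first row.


Expanding along the first row, det(A) = a11*M_11 - a12*M_12 + a13*M_13, where M_1j is the (1,j) minor.
Minor M_11 = 2*4 - 5*1 = 3
Minor M_12 = 3*4 - 5*4 = -8
Minor M_13 = 3*1 - 2*4 = -5
det = 2*(3) - 0*(-8) + 4*(-5)
    = 6 - 0 + -20
    = -14

-14


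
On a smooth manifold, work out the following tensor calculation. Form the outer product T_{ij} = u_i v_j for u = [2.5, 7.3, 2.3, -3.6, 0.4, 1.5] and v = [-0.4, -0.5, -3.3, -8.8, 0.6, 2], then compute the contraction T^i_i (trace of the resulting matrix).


The outer product gives T_{ij} = u_i v_j.
The trace (contraction) is Tr(T) = sum_i T_{ii} = sum_i u_i v_i.
Diagonal entries:
T_{11} = u_1 * v_1 = 2.5 * -0.4 = -1
T_{22} = u_2 * v_2 = 7.3 * -0.5 = -3.65
T_{33} = u_3 * v_3 = 2.3 * -3.3 = -7.59
T_{44} = u_4 * v_4 = -3.6 * -8.8 = 31.68
T_{55} = u_5 * v_5 = 0.4 * 0.6 = 0.24
T_{66} = u_6 * v_6 = 1.5 * 2 = 3
Tr(T) = -1 + -3.65 + -7.59 + 31.68 + 0.24 + 3 = 22.68

22.68


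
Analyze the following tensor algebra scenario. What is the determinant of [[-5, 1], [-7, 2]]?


For a 2x2 matrix [[a, b], [c, d]], det = a*d - b*c.
a = -5, b = 1, c = -7, d = 2
a*d = -5 * 2 = -10
b*c = 1 * -7 = -7
det = -10 - -7 = -3

-3


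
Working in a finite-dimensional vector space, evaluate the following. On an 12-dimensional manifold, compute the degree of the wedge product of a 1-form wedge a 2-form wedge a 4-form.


The degree of a wedge product is the sum of the degrees of the individual forms.
Degrees: 1, 2, 4
Total degree = 1 + 2 + 4 = 7

7


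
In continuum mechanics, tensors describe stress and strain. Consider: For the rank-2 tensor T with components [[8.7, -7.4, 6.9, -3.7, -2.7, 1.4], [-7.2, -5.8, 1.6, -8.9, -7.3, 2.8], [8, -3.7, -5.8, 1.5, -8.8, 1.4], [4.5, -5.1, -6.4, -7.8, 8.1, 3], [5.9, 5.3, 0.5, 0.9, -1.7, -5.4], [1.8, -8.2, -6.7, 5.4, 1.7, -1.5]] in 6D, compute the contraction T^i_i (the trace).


The contraction (trace) of a rank-2 tensor is the sum of its diagonal elements.
Diagonal entries: A[1,1] = 8.7, A[2,2] = -5.8, A[3,3] = -5.8, A[4,4] = -7.8, A[5,5] = -1.7, A[6,6] = -1.5
Tr(A) = 8.7 + -5.8 + -5.8 + -7.8 + -1.7 + -1.5 = -13.9

-13.9


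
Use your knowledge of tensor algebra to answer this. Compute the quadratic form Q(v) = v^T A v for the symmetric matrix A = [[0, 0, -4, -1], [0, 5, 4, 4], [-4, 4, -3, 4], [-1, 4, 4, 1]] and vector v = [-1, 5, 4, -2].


First compute Av:
(Av)_1 = 0*-1 + 0*5 + -4*4 + -1*-2 = -14
(Av)_2 = 0*-1 + 5*5 + 4*4 + 4*-2 = 33
(Av)_3 = -4*-1 + 4*5 + -3*4 + 4*-2 = 4
(Av)_4 = -1*-1 + 4*5 + 4*4 + 1*-2 = 35
Av = [-14, 33, 4, 35]
Then v^T (Av) = -1*-14 + 5*33 + 4*4 + -2*35
= 14 + 165 + 16 + -70 = 125

125


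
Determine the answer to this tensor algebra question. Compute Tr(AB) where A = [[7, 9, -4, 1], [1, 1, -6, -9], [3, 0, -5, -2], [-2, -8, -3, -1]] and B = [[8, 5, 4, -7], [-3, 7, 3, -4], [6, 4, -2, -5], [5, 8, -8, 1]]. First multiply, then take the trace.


Tr(AB) = sum_i (AB)_{ii} where (AB)_{ii} = sum_k A_{ik} B_{ki}.
(AB)_{11} = 7*8 + 9*-3 + -4*6 + 1*5 = 10
(AB)_{22} = 1*5 + 1*7 + -6*4 + -9*8 = -84
(AB)_{33} = 3*4 + 0*3 + -5*-2 + -2*-8 = 38
(AB)_{44} = -2*-7 + -8*-4 + -3*-5 + -1*1 = 60
Tr(AB) = 10 + -84 + 38 + 60 = 24

24


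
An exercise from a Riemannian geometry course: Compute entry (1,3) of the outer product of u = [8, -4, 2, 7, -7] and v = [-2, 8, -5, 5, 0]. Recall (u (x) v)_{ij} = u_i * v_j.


The outer product entry T_{ij} = u_i * v_j.
We need i=1, j=3.
u_1 = 8, v_3 = -5
T_{1,3} = 8 * -5 = -40

-40


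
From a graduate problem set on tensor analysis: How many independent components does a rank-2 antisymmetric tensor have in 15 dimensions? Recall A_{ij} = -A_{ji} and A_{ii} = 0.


An antisymmetric rank-2 tensor satisfies A_{ij} = -A_{ji}, so diagonal entries are zero.
The independent components are the upper-triangular entries: C(n, 2) = n(n-1)/2.
n = 15
C(15, 2) = 15 * 14 / 2 = 210 / 2 = 105

105


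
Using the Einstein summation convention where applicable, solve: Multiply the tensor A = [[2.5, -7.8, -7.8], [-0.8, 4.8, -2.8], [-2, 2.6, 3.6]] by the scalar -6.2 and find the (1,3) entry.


Scalar multiplication: (cA)_{ij} = c * A_{ij}.
c = -6.2
A_{13} = -7.8
(cA)_{13} = -6.2 * -7.8 = 48.36

48.36


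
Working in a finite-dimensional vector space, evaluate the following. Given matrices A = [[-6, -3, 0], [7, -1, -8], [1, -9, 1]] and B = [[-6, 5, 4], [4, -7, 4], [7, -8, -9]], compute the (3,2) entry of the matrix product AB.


(AB)_{ij} = sum_k A_{ik} B_{kj}.
For i=3, j=2:
A_{31} * B_{12} = 1 * 5 = 5
A_{32} * B_{22} = -9 * -7 = 63
A_{33} * B_{32} = 1 * -8 = -8
Sum = 5 + 63 + -8 = 60

60


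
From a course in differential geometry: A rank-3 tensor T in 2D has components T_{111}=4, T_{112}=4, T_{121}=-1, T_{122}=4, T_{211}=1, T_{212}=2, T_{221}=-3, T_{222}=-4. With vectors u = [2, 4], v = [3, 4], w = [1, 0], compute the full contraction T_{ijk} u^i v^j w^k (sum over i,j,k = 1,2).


S = sum over i,j,k of T_{ijk} u_i v_j w_k. Expanding all 8 terms:
T_{111}*u_1*v_1*w_1 = 4*2*3*1 = 24  (running total: 24)
T_{112}*u_1*v_1*w_2 = 4*2*3*0 = 0  (running total: 24)
T_{121}*u_1*v_2*w_1 = -1*2*4*1 = -8  (running total: 16)
T_{122}*u_1*v_2*w_2 = 4*2*4*0 = 0  (running total: 16)
T_{211}*u_2*v_1*w_1 = 1*4*3*1 = 12  (running total: 28)
T_{212}*u_2*v_1*w_2 = 2*4*3*0 = 0  (running total: 28)
T_{221}*u_2*v_2*w_1 = -3*4*4*1 = -48  (running total: -20)
T_{222}*u_2*v_2*w_2 = -4*4*4*0 = 0  (running total: -20)
S = -20

-20


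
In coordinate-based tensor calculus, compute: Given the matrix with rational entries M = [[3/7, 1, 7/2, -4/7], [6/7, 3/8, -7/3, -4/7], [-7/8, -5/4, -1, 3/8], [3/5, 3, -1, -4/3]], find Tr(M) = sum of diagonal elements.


The trace is the sum of diagonal entries.
Diagonal: M[1,1] = 3/7, M[2,2] = 3/8, M[3,3] = -1, M[4,4] = -4/3
Tr(M) = 3/7 + 3/8 + -1 + -4/3
Computing step by step:
After adding M[1,1]: 3/7
After adding M[2,2]: 45/56
After adding M[3,3]: -11/56
After adding M[4,4]: -257/168
Tr(M) = -257/168

-257/168


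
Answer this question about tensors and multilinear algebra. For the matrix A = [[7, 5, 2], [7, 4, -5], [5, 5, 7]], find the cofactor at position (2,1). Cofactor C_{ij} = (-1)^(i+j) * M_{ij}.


To find cofactor C_{21}, delete row 2 and column 1.
The resulting 2x2 submatrix is: [[5, 2], [5, 7]]
Minor M_{21} = 5*7 - 2*5
  = 35 - 10 = 25
Sign = (-1)^(2+1) = (-1)^3 = -1
Cofactor C_{21} = -1 * 25 = -25

-25


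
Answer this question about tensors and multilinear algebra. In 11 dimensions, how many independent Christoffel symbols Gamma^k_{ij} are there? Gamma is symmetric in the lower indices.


Christoffel symbols Gamma^k_{ij} are symmetric in i,j, so there are d * d(d+1)/2 independent symbols.
d = 11
d(d+1)/2 = 11 * 12 / 2 = 66
Total = 11 * 66 = 726

726
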